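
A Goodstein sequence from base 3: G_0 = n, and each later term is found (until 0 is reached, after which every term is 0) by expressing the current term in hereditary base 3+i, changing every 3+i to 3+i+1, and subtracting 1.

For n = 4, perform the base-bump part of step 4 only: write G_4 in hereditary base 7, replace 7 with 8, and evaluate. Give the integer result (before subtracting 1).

2

4 —HB3→ 3 + 1 —bump→ 4 + 1 = 5 —(−1)→ 4
4 —HB4→ 4 —bump→ 5 = 5 —(−1)→ 4
4 —HB5→ 4 —bump→ 4 = 4 —(−1)→ 3
3 —HB6→ 3 —bump→ 3 = 3 —(−1)→ 2
2 —HB7→ 2 —bump→ 2 = 2 —(−1)→ 1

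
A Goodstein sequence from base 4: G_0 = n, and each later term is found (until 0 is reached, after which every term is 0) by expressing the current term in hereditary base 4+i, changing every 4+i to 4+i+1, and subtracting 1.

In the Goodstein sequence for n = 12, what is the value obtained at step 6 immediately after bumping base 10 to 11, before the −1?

12 —HB4→ 3·4 —bump→ 3·5 = 15 —(−1)→ 14
14 —HB5→ 2·5 + 4 —bump→ 2·6 + 4 = 16 —(−1)→ 15
15 —HB6→ 2·6 + 3 —bump→ 2·7 + 3 = 17 —(−1)→ 16
16 —HB7→ 2·7 + 2 —bump→ 2·8 + 2 = 18 —(−1)→ 17
17 —HB8→ 2·8 + 1 —bump→ 2·9 + 1 = 19 —(−1)→ 18
18 —HB9→ 2·9 —bump→ 2·10 = 20 —(−1)→ 19
19 —HB10→ 10 + 9 —bump→ 11 + 9 = 20 —(−1)→ 19

20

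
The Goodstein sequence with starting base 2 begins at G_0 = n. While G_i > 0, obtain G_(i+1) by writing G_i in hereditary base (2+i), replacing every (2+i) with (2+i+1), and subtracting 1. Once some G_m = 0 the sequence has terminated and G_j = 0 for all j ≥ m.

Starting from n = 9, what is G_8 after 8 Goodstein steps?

9 —HB2→ 2^(2 + 1) + 1 —bump→ 3^(3 + 1) + 1 = 82 —(−1)→ 81
81 —HB3→ 3^(3 + 1) —bump→ 4^(4 + 1) = 1024 —(−1)→ 1023
1023 —HB4→ 3·4^4 + 3·4^3 + 3·4^2 + 3·4 + 3 —bump→ 3·5^5 + 3·5^3 + 3·5^2 + 3·5 + 3 = 9843 —(−1)→ 9842
9842 —HB5→ 3·5^5 + 3·5^3 + 3·5^2 + 3·5 + 2 —bump→ 3·6^6 + 3·6^3 + 3·6^2 + 3·6 + 2 = 140744 —(−1)→ 140743
140743 —HB6→ 3·6^6 + 3·6^3 + 3·6^2 + 3·6 + 1 —bump→ 3·7^7 + 3·7^3 + 3·7^2 + 3·7 + 1 = 2471827 —(−1)→ 2471826
2471826 —HB7→ 3·7^7 + 3·7^3 + 3·7^2 + 3·7 —bump→ 3·8^8 + 3·8^3 + 3·8^2 + 3·8 = 50333400 —(−1)→ 50333399
50333399 —HB8→ 3·8^8 + 3·8^3 + 3·8^2 + 2·8 + 7 —bump→ 3·9^9 + 3·9^3 + 3·9^2 + 2·9 + 7 = 1162263922 —(−1)→ 1162263921
1162263921 —HB9→ 3·9^9 + 3·9^3 + 3·9^2 + 2·9 + 6 —bump→ 3·10^10 + 3·10^3 + 3·10^2 + 2·10 + 6 = 30000003326 —(−1)→ 30000003325
30000003325 —HB10→ 3·10^10 + 3·10^3 + 3·10^2 + 2·10 + 5 —bump→ 3·11^11 + 3·11^3 + 3·11^2 + 2·11 + 5 = 855935016216 —(−1)→ 855935016215

30000003325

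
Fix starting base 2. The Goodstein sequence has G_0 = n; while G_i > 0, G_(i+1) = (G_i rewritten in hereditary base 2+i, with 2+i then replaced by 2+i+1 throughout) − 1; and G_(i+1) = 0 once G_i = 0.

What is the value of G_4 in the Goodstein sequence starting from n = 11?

(0) 11|_2 = 2^(2 + 1) + 2 + 1 ↦ 3^(3 + 1) + 3 + 1|_3 = 85 ⇒ 84
(1) 84|_3 = 3^(3 + 1) + 3 ↦ 4^(4 + 1) + 4|_4 = 1028 ⇒ 1027
(2) 1027|_4 = 4^(4 + 1) + 3 ↦ 5^(5 + 1) + 3|_5 = 15628 ⇒ 15627
(3) 15627|_5 = 5^(5 + 1) + 2 ↦ 6^(6 + 1) + 2|_6 = 279938 ⇒ 279937
(4) 279937|_6 = 6^(6 + 1) + 1 ↦ 7^(7 + 1) + 1|_7 = 5764802 ⇒ 5764801

279937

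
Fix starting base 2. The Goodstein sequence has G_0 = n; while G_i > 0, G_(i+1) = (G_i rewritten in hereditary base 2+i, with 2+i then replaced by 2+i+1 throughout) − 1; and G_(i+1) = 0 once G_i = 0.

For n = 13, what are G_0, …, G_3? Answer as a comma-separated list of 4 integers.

13, 108, 1279, 16092

[0] 13 ≡ 2^(2 + 1) + 2^2 + 1 (base 2). Lift 3: 109. −1: 108.
[1] 108 ≡ 3^(3 + 1) + 3^3 (base 3). Lift 4: 1280. −1: 1279.
[2] 1279 ≡ 4^(4 + 1) + 3·4^3 + 3·4^2 + 3·4 + 3 (base 4). Lift 5: 16093. −1: 16092.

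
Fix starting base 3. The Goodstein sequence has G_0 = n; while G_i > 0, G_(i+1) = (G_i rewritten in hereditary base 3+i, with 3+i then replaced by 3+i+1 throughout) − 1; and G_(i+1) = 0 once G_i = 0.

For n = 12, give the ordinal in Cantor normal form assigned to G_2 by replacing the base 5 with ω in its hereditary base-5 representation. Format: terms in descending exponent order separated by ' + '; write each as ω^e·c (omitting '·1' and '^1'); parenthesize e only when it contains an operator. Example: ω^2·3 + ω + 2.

ω^2 + 2

step 0: 12 = 3^2 + 3; sub 4 for 3: 4^2 + 4; = 20; G_1 = 20−1 = 19
step 1: 19 = 4^2 + 3; sub 5 for 4: 5^2 + 3; = 28; G_2 = 28−1 = 27
step 2: 27 = 5^2 + 2; sub 6 for 5: 6^2 + 2; = 38; G_3 = 38−1 = 37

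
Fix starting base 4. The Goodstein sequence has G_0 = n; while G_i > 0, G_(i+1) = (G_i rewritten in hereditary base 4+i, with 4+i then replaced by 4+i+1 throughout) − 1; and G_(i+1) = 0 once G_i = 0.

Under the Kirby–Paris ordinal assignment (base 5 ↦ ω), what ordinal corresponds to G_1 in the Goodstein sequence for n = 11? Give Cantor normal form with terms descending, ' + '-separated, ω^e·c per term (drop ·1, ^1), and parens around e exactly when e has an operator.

base 4: 11 = 2·4 + 3; at 5: 2·5 + 3 = 13; next = 12
base 5: 12 = 2·5 + 2; at 6: 2·6 + 2 = 14; next = 13

ω·2 + 2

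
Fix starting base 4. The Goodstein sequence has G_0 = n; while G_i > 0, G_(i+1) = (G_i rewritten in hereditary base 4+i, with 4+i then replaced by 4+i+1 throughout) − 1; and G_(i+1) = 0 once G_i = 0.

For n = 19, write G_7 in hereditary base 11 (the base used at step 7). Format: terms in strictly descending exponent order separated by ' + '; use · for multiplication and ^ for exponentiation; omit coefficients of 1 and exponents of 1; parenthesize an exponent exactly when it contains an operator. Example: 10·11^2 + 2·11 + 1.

i=0: 19 = 4^2 + 3 (b=4); 4→5: 5^2 + 3 = 28; 28−1 = 27
i=1: 27 = 5^2 + 2 (b=5); 5→6: 6^2 + 2 = 38; 38−1 = 37
i=2: 37 = 6^2 + 1 (b=6); 6→7: 7^2 + 1 = 50; 50−1 = 49
i=3: 49 = 7^2 (b=7); 7→8: 8^2 = 64; 64−1 = 63
i=4: 63 = 7·8 + 7 (b=8); 8→9: 7·9 + 7 = 70; 70−1 = 69
i=5: 69 = 7·9 + 6 (b=9); 9→10: 7·10 + 6 = 76; 76−1 = 75
i=6: 75 = 7·10 + 5 (b=10); 10→11: 7·11 + 5 = 82; 82−1 = 81

7·11 + 4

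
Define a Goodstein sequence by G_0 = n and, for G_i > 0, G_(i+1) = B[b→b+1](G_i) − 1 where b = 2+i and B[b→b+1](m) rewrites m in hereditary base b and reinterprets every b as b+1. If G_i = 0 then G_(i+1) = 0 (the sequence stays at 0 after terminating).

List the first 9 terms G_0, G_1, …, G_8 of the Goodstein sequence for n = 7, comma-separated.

step 0: 7 = 2^2 + 2 + 1; sub 3 for 2: 3^3 + 3 + 1; = 31; G_1 = 31−1 = 30
step 1: 30 = 3^3 + 3; sub 4 for 3: 4^4 + 4; = 260; G_2 = 260−1 = 259
step 2: 259 = 4^4 + 3; sub 5 for 4: 5^5 + 3; = 3128; G_3 = 3128−1 = 3127
step 3: 3127 = 5^5 + 2; sub 6 for 5: 6^6 + 2; = 46658; G_4 = 46658−1 = 46657
step 4: 46657 = 6^6 + 1; sub 7 for 6: 7^7 + 1; = 823544; G_5 = 823544−1 = 823543
step 5: 823543 = 7^7; sub 8 for 7: 8^8; = 16777216; G_6 = 16777216−1 = 16777215
step 6: 16777215 = 7·8^7 + 7·8^6 + 7·8^5 + 7·8^4 + 7·8^3 + 7·8^2 + 7·8 + 7; sub 9 for 8: 7·9^7 + 7·9^6 + 7·9^5 + 7·9^4 + 7·9^3 + 7·9^2 + 7·9 + 7; = 37665880; G_7 = 37665880−1 = 37665879
step 7: 37665879 = 7·9^7 + 7·9^6 + 7·9^5 + 7·9^4 + 7·9^3 + 7·9^2 + 7·9 + 6; sub 10 for 9: 7·10^7 + 7·10^6 + 7·10^5 + 7·10^4 + 7·10^3 + 7·10^2 + 7·10 + 6; = 77777776; G_8 = 77777776−1 = 77777775

7, 30, 259, 3127, 46657, 823543, 16777215, 37665879, 77777775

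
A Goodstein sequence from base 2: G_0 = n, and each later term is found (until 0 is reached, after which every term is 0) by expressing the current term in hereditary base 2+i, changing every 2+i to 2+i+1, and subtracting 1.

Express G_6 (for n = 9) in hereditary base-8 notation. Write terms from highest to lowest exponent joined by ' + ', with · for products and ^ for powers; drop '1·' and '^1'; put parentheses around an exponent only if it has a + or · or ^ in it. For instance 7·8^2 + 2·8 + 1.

9 —HB2→ 2^(2 + 1) + 1 —bump→ 3^(3 + 1) + 1 = 82 —(−1)→ 81
81 —HB3→ 3^(3 + 1) —bump→ 4^(4 + 1) = 1024 —(−1)→ 1023
1023 —HB4→ 3·4^4 + 3·4^3 + 3·4^2 + 3·4 + 3 —bump→ 3·5^5 + 3·5^3 + 3·5^2 + 3·5 + 3 = 9843 —(−1)→ 9842
9842 —HB5→ 3·5^5 + 3·5^3 + 3·5^2 + 3·5 + 2 —bump→ 3·6^6 + 3·6^3 + 3·6^2 + 3·6 + 2 = 140744 —(−1)→ 140743
140743 —HB6→ 3·6^6 + 3·6^3 + 3·6^2 + 3·6 + 1 —bump→ 3·7^7 + 3·7^3 + 3·7^2 + 3·7 + 1 = 2471827 —(−1)→ 2471826
2471826 —HB7→ 3·7^7 + 3·7^3 + 3·7^2 + 3·7 —bump→ 3·8^8 + 3·8^3 + 3·8^2 + 3·8 = 50333400 —(−1)→ 50333399
50333399 —HB8→ 3·8^8 + 3·8^3 + 3·8^2 + 2·8 + 7 —bump→ 3·9^9 + 3·9^3 + 3·9^2 + 2·9 + 7 = 1162263922 —(−1)→ 1162263921

3·8^8 + 3·8^3 + 3·8^2 + 2·8 + 7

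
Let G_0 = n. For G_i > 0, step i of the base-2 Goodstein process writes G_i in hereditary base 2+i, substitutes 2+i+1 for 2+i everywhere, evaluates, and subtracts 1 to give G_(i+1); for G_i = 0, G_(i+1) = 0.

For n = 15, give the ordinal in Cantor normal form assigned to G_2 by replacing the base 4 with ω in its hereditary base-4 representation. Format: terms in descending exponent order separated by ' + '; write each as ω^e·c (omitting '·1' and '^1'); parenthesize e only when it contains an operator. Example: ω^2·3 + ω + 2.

ω^(ω + 1) + ω^ω + 3

G_0=15  [base 2] 2^(2 + 1) + 2^2 + 2 + 1  →[2↦3]→  3^(3 + 1) + 3^3 + 3 + 1 = 112  −1 ⇒ G_1=111
G_1=111  [base 3] 3^(3 + 1) + 3^3 + 3  →[3↦4]→  4^(4 + 1) + 4^4 + 4 = 1284  −1 ⇒ G_2=1283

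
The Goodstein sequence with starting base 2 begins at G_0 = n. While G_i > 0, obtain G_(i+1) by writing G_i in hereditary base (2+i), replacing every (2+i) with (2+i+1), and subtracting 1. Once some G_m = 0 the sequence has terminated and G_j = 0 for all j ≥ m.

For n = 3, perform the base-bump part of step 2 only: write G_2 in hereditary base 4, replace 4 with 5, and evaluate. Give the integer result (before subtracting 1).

G_0 = 3. HB_2(3) = 2 + 1. Bump = 4. G_1 = 3.
G_1 = 3. HB_3(3) = 3. Bump = 4. G_2 = 3.
G_2 = 3. HB_4(3) = 3. Bump = 3. G_3 = 2.

3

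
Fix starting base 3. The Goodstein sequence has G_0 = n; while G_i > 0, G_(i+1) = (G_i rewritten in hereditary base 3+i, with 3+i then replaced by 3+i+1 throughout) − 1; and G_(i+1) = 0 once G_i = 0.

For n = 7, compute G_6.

9

G_0 = 7. HB_3(7) = 2·3 + 1. Bump = 9. G_1 = 8.
G_1 = 8. HB_4(8) = 2·4. Bump = 10. G_2 = 9.
G_2 = 9. HB_5(9) = 5 + 4. Bump = 10. G_3 = 9.
G_3 = 9. HB_6(9) = 6 + 3. Bump = 10. G_4 = 9.
G_4 = 9. HB_7(9) = 7 + 2. Bump = 10. G_5 = 9.
G_5 = 9. HB_8(9) = 8 + 1. Bump = 10. G_6 = 9.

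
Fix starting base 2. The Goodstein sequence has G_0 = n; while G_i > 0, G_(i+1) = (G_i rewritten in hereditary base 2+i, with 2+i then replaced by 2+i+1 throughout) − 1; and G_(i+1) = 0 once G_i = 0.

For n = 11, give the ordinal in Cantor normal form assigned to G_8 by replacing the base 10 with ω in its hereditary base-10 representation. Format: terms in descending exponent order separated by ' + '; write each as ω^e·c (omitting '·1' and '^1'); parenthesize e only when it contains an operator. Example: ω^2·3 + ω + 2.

[0] 11 ≡ 2^(2 + 1) + 2 + 1 (base 2). Lift 3: 85. −1: 84.
[1] 84 ≡ 3^(3 + 1) + 3 (base 3). Lift 4: 1028. −1: 1027.
[2] 1027 ≡ 4^(4 + 1) + 3 (base 4). Lift 5: 15628. −1: 15627.
[3] 15627 ≡ 5^(5 + 1) + 2 (base 5). Lift 6: 279938. −1: 279937.
[4] 279937 ≡ 6^(6 + 1) + 1 (base 6). Lift 7: 5764802. −1: 5764801.
[5] 5764801 ≡ 7^(7 + 1) (base 7). Lift 8: 134217728. −1: 134217727.
[6] 134217727 ≡ 7·8^8 + 7·8^7 + 7·8^6 + 7·8^5 + 7·8^4 + 7·8^3 + 7·8^2 + 7·8 + 7 (base 8). Lift 9: 2749609303. −1: 2749609302.
[7] 2749609302 ≡ 7·9^9 + 7·9^7 + 7·9^6 + 7·9^5 + 7·9^4 + 7·9^3 + 7·9^2 + 7·9 + 6 (base 9). Lift 10: 70077777776. −1: 70077777775.
[8] 70077777775 ≡ 7·10^10 + 7·10^7 + 7·10^6 + 7·10^5 + 7·10^4 + 7·10^3 + 7·10^2 + 7·10 + 5 (base 10). Lift 11: 1997331745491. −1: 1997331745490.

ω^ω·7 + ω^7·7 + ω^6·7 + ω^5·7 + ω^4·7 + ω^3·7 + ω^2·7 + ω·7 + 5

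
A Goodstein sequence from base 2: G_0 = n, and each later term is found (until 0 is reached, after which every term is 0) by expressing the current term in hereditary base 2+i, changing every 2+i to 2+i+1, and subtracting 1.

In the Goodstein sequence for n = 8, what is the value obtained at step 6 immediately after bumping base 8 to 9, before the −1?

774841152

i=0: 8 = 2^(2 + 1) (b=2); 2→3: 3^(3 + 1) = 81; 81−1 = 80
i=1: 80 = 2·3^3 + 2·3^2 + 2·3 + 2 (b=3); 3→4: 2·4^4 + 2·4^2 + 2·4 + 2 = 554; 554−1 = 553
i=2: 553 = 2·4^4 + 2·4^2 + 2·4 + 1 (b=4); 4→5: 2·5^5 + 2·5^2 + 2·5 + 1 = 6311; 6311−1 = 6310
i=3: 6310 = 2·5^5 + 2·5^2 + 2·5 (b=5); 5→6: 2·6^6 + 2·6^2 + 2·6 = 93396; 93396−1 = 93395
i=4: 93395 = 2·6^6 + 2·6^2 + 6 + 5 (b=6); 6→7: 2·7^7 + 2·7^2 + 7 + 5 = 1647196; 1647196−1 = 1647195
i=5: 1647195 = 2·7^7 + 2·7^2 + 7 + 4 (b=7); 7→8: 2·8^8 + 2·8^2 + 8 + 4 = 33554572; 33554572−1 = 33554571
i=6: 33554571 = 2·8^8 + 2·8^2 + 8 + 3 (b=8); 8→9: 2·9^9 + 2·9^2 + 9 + 3 = 774841152; 774841152−1 = 774841151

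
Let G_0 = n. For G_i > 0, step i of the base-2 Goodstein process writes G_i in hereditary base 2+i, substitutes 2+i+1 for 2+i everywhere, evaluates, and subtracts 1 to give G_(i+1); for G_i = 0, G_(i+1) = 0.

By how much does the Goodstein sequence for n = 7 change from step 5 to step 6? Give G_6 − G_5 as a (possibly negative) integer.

[0] 7 ≡ 2^2 + 2 + 1 (base 2). Lift 3: 31. −1: 30.
[1] 30 ≡ 3^3 + 3 (base 3). Lift 4: 260. −1: 259.
[2] 259 ≡ 4^4 + 3 (base 4). Lift 5: 3128. −1: 3127.
[3] 3127 ≡ 5^5 + 2 (base 5). Lift 6: 46658. −1: 46657.
[4] 46657 ≡ 6^6 + 1 (base 6). Lift 7: 823544. −1: 823543.
[5] 823543 ≡ 7^7 (base 7). Lift 8: 16777216. −1: 16777215.

15953672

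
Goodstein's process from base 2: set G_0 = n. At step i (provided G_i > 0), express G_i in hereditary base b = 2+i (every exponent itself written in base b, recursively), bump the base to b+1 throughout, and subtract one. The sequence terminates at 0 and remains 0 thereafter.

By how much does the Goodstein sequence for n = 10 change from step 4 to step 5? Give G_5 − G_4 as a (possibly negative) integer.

step 0: 10 = 2^(2 + 1) + 2; sub 3 for 2: 3^(3 + 1) + 3; = 84; G_1 = 84−1 = 83
step 1: 83 = 3^(3 + 1) + 2; sub 4 for 3: 4^(4 + 1) + 2; = 1026; G_2 = 1026−1 = 1025
step 2: 1025 = 4^(4 + 1) + 1; sub 5 for 4: 5^(5 + 1) + 1; = 15626; G_3 = 15626−1 = 15625
step 3: 15625 = 5^(5 + 1); sub 6 for 5: 6^(6 + 1); = 279936; G_4 = 279936−1 = 279935
step 4: 279935 = 5·6^6 + 5·6^5 + 5·6^4 + 5·6^3 + 5·6^2 + 5·6 + 5; sub 7 for 6: 5·7^7 + 5·7^5 + 5·7^4 + 5·7^3 + 5·7^2 + 5·7 + 5; = 4215755; G_5 = 4215755−1 = 4215754

3935819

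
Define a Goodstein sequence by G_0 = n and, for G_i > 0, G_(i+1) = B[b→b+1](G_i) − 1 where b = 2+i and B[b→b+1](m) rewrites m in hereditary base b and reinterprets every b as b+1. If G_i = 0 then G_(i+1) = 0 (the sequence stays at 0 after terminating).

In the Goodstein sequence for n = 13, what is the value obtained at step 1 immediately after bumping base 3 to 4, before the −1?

1280

13 —HB2→ 2^(2 + 1) + 2^2 + 1 —bump→ 3^(3 + 1) + 3^3 + 1 = 109 —(−1)→ 108
108 —HB3→ 3^(3 + 1) + 3^3 —bump→ 4^(4 + 1) + 4^4 = 1280 —(−1)→ 1279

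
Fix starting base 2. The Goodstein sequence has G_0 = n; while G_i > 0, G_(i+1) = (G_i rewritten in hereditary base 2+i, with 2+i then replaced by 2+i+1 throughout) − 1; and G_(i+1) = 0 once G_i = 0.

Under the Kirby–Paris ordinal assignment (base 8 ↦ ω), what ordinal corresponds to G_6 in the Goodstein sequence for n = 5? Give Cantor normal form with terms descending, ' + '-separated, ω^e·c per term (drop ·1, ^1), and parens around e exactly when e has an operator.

[0] 5 ≡ 2^2 + 1 (base 2). Lift 3: 28. −1: 27.
[1] 27 ≡ 3^3 (base 3). Lift 4: 256. −1: 255.
[2] 255 ≡ 3·4^3 + 3·4^2 + 3·4 + 3 (base 4). Lift 5: 468. −1: 467.
[3] 467 ≡ 3·5^3 + 3·5^2 + 3·5 + 2 (base 5). Lift 6: 776. −1: 775.
[4] 775 ≡ 3·6^3 + 3·6^2 + 3·6 + 1 (base 6). Lift 7: 1198. −1: 1197.
[5] 1197 ≡ 3·7^3 + 3·7^2 + 3·7 (base 7). Lift 8: 1752. −1: 1751.
[6] 1751 ≡ 3·8^3 + 3·8^2 + 2·8 + 7 (base 8). Lift 9: 2455. −1: 2454.

ω^3·3 + ω^2·3 + ω·2 + 7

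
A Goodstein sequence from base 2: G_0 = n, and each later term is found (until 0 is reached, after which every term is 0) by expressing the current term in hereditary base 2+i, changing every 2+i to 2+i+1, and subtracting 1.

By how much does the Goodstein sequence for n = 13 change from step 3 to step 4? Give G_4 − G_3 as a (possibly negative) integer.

264619

G_0=13  [base 2] 2^(2 + 1) + 2^2 + 1  →[2↦3]→  3^(3 + 1) + 3^3 + 1 = 109  −1 ⇒ G_1=108
G_1=108  [base 3] 3^(3 + 1) + 3^3  →[3↦4]→  4^(4 + 1) + 4^4 = 1280  −1 ⇒ G_2=1279
G_2=1279  [base 4] 4^(4 + 1) + 3·4^3 + 3·4^2 + 3·4 + 3  →[4↦5]→  5^(5 + 1) + 3·5^3 + 3·5^2 + 3·5 + 3 = 16093  −1 ⇒ G_3=16092
G_3=16092  [base 5] 5^(5 + 1) + 3·5^3 + 3·5^2 + 3·5 + 2  →[5↦6]→  6^(6 + 1) + 3·6^3 + 3·6^2 + 3·6 + 2 = 280712  −1 ⇒ G_4=280711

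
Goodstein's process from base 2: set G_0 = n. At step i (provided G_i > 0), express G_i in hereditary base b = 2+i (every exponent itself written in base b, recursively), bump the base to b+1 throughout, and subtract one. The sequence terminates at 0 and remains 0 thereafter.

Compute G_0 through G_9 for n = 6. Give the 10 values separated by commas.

6, 29, 257, 3125, 46655, 98039, 187243, 332147, 555551, 885775

base 2: 6 = 2^2 + 2; at 3: 3^3 + 3 = 30; next = 29
base 3: 29 = 3^3 + 2; at 4: 4^4 + 2 = 258; next = 257
base 4: 257 = 4^4 + 1; at 5: 5^5 + 1 = 3126; next = 3125
base 5: 3125 = 5^5; at 6: 6^6 = 46656; next = 46655
base 6: 46655 = 5·6^5 + 5·6^4 + 5·6^3 + 5·6^2 + 5·6 + 5; at 7: 5·7^5 + 5·7^4 + 5·7^3 + 5·7^2 + 5·7 + 5 = 98040; next = 98039
base 7: 98039 = 5·7^5 + 5·7^4 + 5·7^3 + 5·7^2 + 5·7 + 4; at 8: 5·8^5 + 5·8^4 + 5·8^3 + 5·8^2 + 5·8 + 4 = 187244; next = 187243
base 8: 187243 = 5·8^5 + 5·8^4 + 5·8^3 + 5·8^2 + 5·8 + 3; at 9: 5·9^5 + 5·9^4 + 5·9^3 + 5·9^2 + 5·9 + 3 = 332148; next = 332147
base 9: 332147 = 5·9^5 + 5·9^4 + 5·9^3 + 5·9^2 + 5·9 + 2; at 10: 5·10^5 + 5·10^4 + 5·10^3 + 5·10^2 + 5·10 + 2 = 555552; next = 555551
base 10: 555551 = 5·10^5 + 5·10^4 + 5·10^3 + 5·10^2 + 5·10 + 1; at 11: 5·11^5 + 5·11^4 + 5·11^3 + 5·11^2 + 5·11 + 1 = 885776; next = 885775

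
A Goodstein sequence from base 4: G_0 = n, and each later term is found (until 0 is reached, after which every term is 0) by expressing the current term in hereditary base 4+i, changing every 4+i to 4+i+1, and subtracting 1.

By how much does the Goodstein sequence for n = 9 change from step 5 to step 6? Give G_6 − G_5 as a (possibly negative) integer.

0

9 —HB4→ 2·4 + 1 —bump→ 2·5 + 1 = 11 —(−1)→ 10
10 —HB5→ 2·5 —bump→ 2·6 = 12 —(−1)→ 11
11 —HB6→ 6 + 5 —bump→ 7 + 5 = 12 —(−1)→ 11
11 —HB7→ 7 + 4 —bump→ 8 + 4 = 12 —(−1)→ 11
11 —HB8→ 8 + 3 —bump→ 9 + 3 = 12 —(−1)→ 11
11 —HB9→ 9 + 2 —bump→ 10 + 2 = 12 —(−1)→ 11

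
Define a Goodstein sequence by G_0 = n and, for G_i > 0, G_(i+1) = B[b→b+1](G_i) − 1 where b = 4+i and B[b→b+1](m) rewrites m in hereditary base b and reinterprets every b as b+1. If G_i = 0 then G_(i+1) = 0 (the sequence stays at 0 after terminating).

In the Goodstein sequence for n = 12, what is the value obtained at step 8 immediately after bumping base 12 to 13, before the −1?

20

base 4: 12 = 3·4; at 5: 3·5 = 15; next = 14
base 5: 14 = 2·5 + 4; at 6: 2·6 + 4 = 16; next = 15
base 6: 15 = 2·6 + 3; at 7: 2·7 + 3 = 17; next = 16
base 7: 16 = 2·7 + 2; at 8: 2·8 + 2 = 18; next = 17
base 8: 17 = 2·8 + 1; at 9: 2·9 + 1 = 19; next = 18
base 9: 18 = 2·9; at 10: 2·10 = 20; next = 19
base 10: 19 = 10 + 9; at 11: 11 + 9 = 20; next = 19
base 11: 19 = 11 + 8; at 12: 12 + 8 = 20; next = 19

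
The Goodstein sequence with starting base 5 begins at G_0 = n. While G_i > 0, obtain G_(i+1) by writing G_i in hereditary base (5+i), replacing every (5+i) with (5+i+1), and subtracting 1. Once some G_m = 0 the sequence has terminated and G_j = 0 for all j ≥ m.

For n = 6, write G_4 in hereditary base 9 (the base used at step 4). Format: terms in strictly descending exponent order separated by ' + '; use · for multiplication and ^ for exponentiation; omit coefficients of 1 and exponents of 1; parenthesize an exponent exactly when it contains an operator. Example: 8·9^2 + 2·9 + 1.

i=0: 6 = 5 + 1 (b=5); 5→6: 6 + 1 = 7; 7−1 = 6
i=1: 6 = 6 (b=6); 6→7: 7 = 7; 7−1 = 6
i=2: 6 = 6 (b=7); 7→8: 6 = 6; 6−1 = 5
i=3: 5 = 5 (b=8); 8→9: 5 = 5; 5−1 = 4
i=4: 4 = 4 (b=9); 9→10: 4 = 4; 4−1 = 3

4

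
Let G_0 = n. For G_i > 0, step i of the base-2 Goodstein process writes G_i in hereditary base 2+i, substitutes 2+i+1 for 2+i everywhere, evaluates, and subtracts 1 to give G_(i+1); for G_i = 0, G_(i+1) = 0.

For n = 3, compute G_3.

2

(0) 3|_2 = 2 + 1 ↦ 3 + 1|_3 = 4 ⇒ 3
(1) 3|_3 = 3 ↦ 4|_4 = 4 ⇒ 3
(2) 3|_4 = 3 ↦ 3|_5 = 3 ⇒ 2
(3) 2|_5 = 2 ↦ 2|_6 = 2 ⇒ 1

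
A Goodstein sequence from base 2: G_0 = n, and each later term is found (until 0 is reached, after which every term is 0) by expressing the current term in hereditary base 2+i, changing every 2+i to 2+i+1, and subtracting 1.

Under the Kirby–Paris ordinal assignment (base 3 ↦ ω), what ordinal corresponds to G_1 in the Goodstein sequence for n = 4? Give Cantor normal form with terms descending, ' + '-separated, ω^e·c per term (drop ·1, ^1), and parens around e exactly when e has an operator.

[0] 4 ≡ 2^2 (base 2). Lift 3: 27. −1: 26.
[1] 26 ≡ 2·3^2 + 2·3 + 2 (base 3). Lift 4: 42. −1: 41.

ω^2·2 + ω·2 + 2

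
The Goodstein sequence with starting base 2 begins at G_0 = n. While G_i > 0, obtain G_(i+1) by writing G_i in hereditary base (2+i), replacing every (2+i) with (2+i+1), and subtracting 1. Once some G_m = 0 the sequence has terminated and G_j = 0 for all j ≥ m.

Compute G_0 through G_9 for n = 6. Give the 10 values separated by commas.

step 0: 6 = 2^2 + 2; sub 3 for 2: 3^3 + 3; = 30; G_1 = 30−1 = 29
step 1: 29 = 3^3 + 2; sub 4 for 3: 4^4 + 2; = 258; G_2 = 258−1 = 257
step 2: 257 = 4^4 + 1; sub 5 for 4: 5^5 + 1; = 3126; G_3 = 3126−1 = 3125
step 3: 3125 = 5^5; sub 6 for 5: 6^6; = 46656; G_4 = 46656−1 = 46655
step 4: 46655 = 5·6^5 + 5·6^4 + 5·6^3 + 5·6^2 + 5·6 + 5; sub 7 for 6: 5·7^5 + 5·7^4 + 5·7^3 + 5·7^2 + 5·7 + 5; = 98040; G_5 = 98040−1 = 98039
step 5: 98039 = 5·7^5 + 5·7^4 + 5·7^3 + 5·7^2 + 5·7 + 4; sub 8 for 7: 5·8^5 + 5·8^4 + 5·8^3 + 5·8^2 + 5·8 + 4; = 187244; G_6 = 187244−1 = 187243
step 6: 187243 = 5·8^5 + 5·8^4 + 5·8^3 + 5·8^2 + 5·8 + 3; sub 9 for 8: 5·9^5 + 5·9^4 + 5·9^3 + 5·9^2 + 5·9 + 3; = 332148; G_7 = 332148−1 = 332147
step 7: 332147 = 5·9^5 + 5·9^4 + 5·9^3 + 5·9^2 + 5·9 + 2; sub 10 for 9: 5·10^5 + 5·10^4 + 5·10^3 + 5·10^2 + 5·10 + 2; = 555552; G_8 = 555552−1 = 555551
step 8: 555551 = 5·10^5 + 5·10^4 + 5·10^3 + 5·10^2 + 5·10 + 1; sub 11 for 10: 5·11^5 + 5·11^4 + 5·11^3 + 5·11^2 + 5·11 + 1; = 885776; G_9 = 885776−1 = 885775

6, 29, 257, 3125, 46655, 98039, 187243, 332147, 555551, 885775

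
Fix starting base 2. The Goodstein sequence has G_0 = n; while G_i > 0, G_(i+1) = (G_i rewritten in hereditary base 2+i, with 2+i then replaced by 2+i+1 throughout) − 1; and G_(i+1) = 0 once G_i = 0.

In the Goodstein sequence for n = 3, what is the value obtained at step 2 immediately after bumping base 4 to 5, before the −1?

step 0: 3 = 2 + 1; sub 3 for 2: 3 + 1; = 4; G_1 = 4−1 = 3
step 1: 3 = 3; sub 4 for 3: 4; = 4; G_2 = 4−1 = 3
step 2: 3 = 3; sub 5 for 4: 3; = 3; G_3 = 3−1 = 2

3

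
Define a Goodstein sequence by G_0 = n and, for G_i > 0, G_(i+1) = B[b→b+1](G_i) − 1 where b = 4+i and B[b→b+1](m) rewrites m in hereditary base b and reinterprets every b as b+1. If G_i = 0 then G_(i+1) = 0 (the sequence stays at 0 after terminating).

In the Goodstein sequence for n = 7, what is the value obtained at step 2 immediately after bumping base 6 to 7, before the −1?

(0) 7|_4 = 4 + 3 ↦ 5 + 3|_5 = 8 ⇒ 7
(1) 7|_5 = 5 + 2 ↦ 6 + 2|_6 = 8 ⇒ 7
(2) 7|_6 = 6 + 1 ↦ 7 + 1|_7 = 8 ⇒ 7

8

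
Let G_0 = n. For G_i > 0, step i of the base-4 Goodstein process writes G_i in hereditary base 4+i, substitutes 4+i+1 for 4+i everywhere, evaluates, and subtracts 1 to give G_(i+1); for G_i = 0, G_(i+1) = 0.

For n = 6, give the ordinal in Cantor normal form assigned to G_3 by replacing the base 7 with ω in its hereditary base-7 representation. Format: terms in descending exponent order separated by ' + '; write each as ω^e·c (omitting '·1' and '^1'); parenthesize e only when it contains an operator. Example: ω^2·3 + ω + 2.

base 4: 6 = 4 + 2; at 5: 5 + 2 = 7; next = 6
base 5: 6 = 5 + 1; at 6: 6 + 1 = 7; next = 6
base 6: 6 = 6; at 7: 7 = 7; next = 6
base 7: 6 = 6; at 8: 6 = 6; next = 5

6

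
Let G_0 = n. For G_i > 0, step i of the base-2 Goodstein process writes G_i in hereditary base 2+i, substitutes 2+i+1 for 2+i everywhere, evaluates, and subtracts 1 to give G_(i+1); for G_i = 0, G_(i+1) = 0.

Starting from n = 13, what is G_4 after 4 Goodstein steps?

G_0=13  [base 2] 2^(2 + 1) + 2^2 + 1  →[2↦3]→  3^(3 + 1) + 3^3 + 1 = 109  −1 ⇒ G_1=108
G_1=108  [base 3] 3^(3 + 1) + 3^3  →[3↦4]→  4^(4 + 1) + 4^4 = 1280  −1 ⇒ G_2=1279
G_2=1279  [base 4] 4^(4 + 1) + 3·4^3 + 3·4^2 + 3·4 + 3  →[4↦5]→  5^(5 + 1) + 3·5^3 + 3·5^2 + 3·5 + 3 = 16093  −1 ⇒ G_3=16092
G_3=16092  [base 5] 5^(5 + 1) + 3·5^3 + 3·5^2 + 3·5 + 2  →[5↦6]→  6^(6 + 1) + 3·6^3 + 3·6^2 + 3·6 + 2 = 280712  −1 ⇒ G_4=280711

280711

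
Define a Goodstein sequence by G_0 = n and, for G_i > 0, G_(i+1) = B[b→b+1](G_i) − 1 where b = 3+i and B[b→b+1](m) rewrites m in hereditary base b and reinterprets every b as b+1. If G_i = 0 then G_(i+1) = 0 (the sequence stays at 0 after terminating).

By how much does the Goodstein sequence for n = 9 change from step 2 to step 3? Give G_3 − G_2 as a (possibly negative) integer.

[0] 9 ≡ 3^2 (base 3). Lift 4: 16. −1: 15.
[1] 15 ≡ 3·4 + 3 (base 4). Lift 5: 18. −1: 17.
[2] 17 ≡ 3·5 + 2 (base 5). Lift 6: 20. −1: 19.

2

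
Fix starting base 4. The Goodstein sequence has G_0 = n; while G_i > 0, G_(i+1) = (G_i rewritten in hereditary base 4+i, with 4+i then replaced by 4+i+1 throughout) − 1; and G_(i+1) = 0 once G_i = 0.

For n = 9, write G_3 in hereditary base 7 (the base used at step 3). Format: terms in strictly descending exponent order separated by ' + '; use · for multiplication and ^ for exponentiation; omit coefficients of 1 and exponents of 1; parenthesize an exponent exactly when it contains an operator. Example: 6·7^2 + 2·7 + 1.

7 + 4

step 0: 9 = 2·4 + 1; sub 5 for 4: 2·5 + 1; = 11; G_1 = 11−1 = 10
step 1: 10 = 2·5; sub 6 for 5: 2·6; = 12; G_2 = 12−1 = 11
step 2: 11 = 6 + 5; sub 7 for 6: 7 + 5; = 12; G_3 = 12−1 = 11
step 3: 11 = 7 + 4; sub 8 for 7: 8 + 4; = 12; G_4 = 12−1 = 11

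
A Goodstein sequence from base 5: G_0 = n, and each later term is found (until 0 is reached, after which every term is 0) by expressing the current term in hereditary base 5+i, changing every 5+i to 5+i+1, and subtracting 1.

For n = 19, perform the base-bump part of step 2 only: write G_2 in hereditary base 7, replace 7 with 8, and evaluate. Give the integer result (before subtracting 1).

26

G_0 = 19. HB_5(19) = 3·5 + 4. Bump = 22. G_1 = 21.
G_1 = 21. HB_6(21) = 3·6 + 3. Bump = 24. G_2 = 23.
G_2 = 23. HB_7(23) = 3·7 + 2. Bump = 26. G_3 = 25.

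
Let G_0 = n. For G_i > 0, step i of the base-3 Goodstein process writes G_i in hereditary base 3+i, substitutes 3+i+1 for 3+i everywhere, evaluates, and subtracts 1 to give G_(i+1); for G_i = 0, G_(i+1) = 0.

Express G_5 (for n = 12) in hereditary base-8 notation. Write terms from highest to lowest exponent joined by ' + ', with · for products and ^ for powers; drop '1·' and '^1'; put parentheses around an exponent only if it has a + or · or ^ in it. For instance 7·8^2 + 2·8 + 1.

7·8 + 7

G_0=12  [base 3] 3^2 + 3  →[3↦4]→  4^2 + 4 = 20  −1 ⇒ G_1=19
G_1=19  [base 4] 4^2 + 3  →[4↦5]→  5^2 + 3 = 28  −1 ⇒ G_2=27
G_2=27  [base 5] 5^2 + 2  →[5↦6]→  6^2 + 2 = 38  −1 ⇒ G_3=37
G_3=37  [base 6] 6^2 + 1  →[6↦7]→  7^2 + 1 = 50  −1 ⇒ G_4=49
G_4=49  [base 7] 7^2  →[7↦8]→  8^2 = 64  −1 ⇒ G_5=63
G_5=63  [base 8] 7·8 + 7  →[8↦9]→  7·9 + 7 = 70  −1 ⇒ G_6=69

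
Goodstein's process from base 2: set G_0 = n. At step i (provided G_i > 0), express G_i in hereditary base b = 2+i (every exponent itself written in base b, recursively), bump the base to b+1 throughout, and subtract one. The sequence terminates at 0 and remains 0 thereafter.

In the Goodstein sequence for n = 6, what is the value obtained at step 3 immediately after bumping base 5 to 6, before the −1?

46656

6 —HB2→ 2^2 + 2 —bump→ 3^3 + 3 = 30 —(−1)→ 29
29 —HB3→ 3^3 + 2 —bump→ 4^4 + 2 = 258 —(−1)→ 257
257 —HB4→ 4^4 + 1 —bump→ 5^5 + 1 = 3126 —(−1)→ 3125
3125 —HB5→ 5^5 —bump→ 6^6 = 46656 —(−1)→ 46655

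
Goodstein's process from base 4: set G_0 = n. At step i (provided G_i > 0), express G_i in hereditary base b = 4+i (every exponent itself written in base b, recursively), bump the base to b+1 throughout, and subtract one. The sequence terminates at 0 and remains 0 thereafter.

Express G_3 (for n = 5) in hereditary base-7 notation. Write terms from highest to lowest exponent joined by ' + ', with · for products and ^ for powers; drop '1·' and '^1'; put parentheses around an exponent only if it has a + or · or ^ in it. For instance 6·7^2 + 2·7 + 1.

4

(0) 5|_4 = 4 + 1 ↦ 5 + 1|_5 = 6 ⇒ 5
(1) 5|_5 = 5 ↦ 6|_6 = 6 ⇒ 5
(2) 5|_6 = 5 ↦ 5|_7 = 5 ⇒ 4
(3) 4|_7 = 4 ↦ 4|_8 = 4 ⇒ 3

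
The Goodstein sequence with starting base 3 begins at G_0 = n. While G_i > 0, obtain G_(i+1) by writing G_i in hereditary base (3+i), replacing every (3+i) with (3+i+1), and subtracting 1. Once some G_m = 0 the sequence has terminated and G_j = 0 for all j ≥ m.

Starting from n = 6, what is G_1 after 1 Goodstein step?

[0] 6 ≡ 2·3 (base 3). Lift 4: 8. −1: 7.
[1] 7 ≡ 4 + 3 (base 4). Lift 5: 8. −1: 7.

7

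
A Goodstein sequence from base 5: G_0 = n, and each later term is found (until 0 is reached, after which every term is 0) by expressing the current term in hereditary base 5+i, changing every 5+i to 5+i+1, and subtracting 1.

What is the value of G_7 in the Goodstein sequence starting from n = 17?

27

G_0 = 17. HB_5(17) = 3·5 + 2. Bump = 20. G_1 = 19.
G_1 = 19. HB_6(19) = 3·6 + 1. Bump = 22. G_2 = 21.
G_2 = 21. HB_7(21) = 3·7. Bump = 24. G_3 = 23.
G_3 = 23. HB_8(23) = 2·8 + 7. Bump = 25. G_4 = 24.
G_4 = 24. HB_9(24) = 2·9 + 6. Bump = 26. G_5 = 25.
G_5 = 25. HB_10(25) = 2·10 + 5. Bump = 27. G_6 = 26.
G_6 = 26. HB_11(26) = 2·11 + 4. Bump = 28. G_7 = 27.
G_7 = 27. HB_12(27) = 2·12 + 3. Bump = 29. G_8 = 28.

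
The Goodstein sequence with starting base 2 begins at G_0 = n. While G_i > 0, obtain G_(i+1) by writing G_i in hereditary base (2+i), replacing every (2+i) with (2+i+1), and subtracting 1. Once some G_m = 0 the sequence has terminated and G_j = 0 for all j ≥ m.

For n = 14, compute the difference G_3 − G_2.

G_0=14  [base 2] 2^(2 + 1) + 2^2 + 2  →[2↦3]→  3^(3 + 1) + 3^3 + 3 = 111  −1 ⇒ G_1=110
G_1=110  [base 3] 3^(3 + 1) + 3^3 + 2  →[3↦4]→  4^(4 + 1) + 4^4 + 2 = 1282  −1 ⇒ G_2=1281
G_2=1281  [base 4] 4^(4 + 1) + 4^4 + 1  →[4↦5]→  5^(5 + 1) + 5^5 + 1 = 18751  −1 ⇒ G_3=18750

17469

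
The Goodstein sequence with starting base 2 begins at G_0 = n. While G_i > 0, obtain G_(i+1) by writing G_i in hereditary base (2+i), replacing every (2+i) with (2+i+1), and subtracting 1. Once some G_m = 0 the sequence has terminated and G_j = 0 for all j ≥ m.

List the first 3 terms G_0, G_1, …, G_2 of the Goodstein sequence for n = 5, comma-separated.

[0] 5 ≡ 2^2 + 1 (base 2). Lift 3: 28. −1: 27.
[1] 27 ≡ 3^3 (base 3). Lift 4: 256. −1: 255.

5, 27, 255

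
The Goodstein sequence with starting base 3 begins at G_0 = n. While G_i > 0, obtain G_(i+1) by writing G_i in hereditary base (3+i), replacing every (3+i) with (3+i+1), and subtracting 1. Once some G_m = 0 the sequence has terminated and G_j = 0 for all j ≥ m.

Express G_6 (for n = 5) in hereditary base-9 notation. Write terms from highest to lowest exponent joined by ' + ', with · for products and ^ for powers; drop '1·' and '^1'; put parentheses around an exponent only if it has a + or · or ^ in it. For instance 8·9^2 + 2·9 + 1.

2

(0) 5|_3 = 3 + 2 ↦ 4 + 2|_4 = 6 ⇒ 5
(1) 5|_4 = 4 + 1 ↦ 5 + 1|_5 = 6 ⇒ 5
(2) 5|_5 = 5 ↦ 6|_6 = 6 ⇒ 5
(3) 5|_6 = 5 ↦ 5|_7 = 5 ⇒ 4
(4) 4|_7 = 4 ↦ 4|_8 = 4 ⇒ 3
(5) 3|_8 = 3 ↦ 3|_9 = 3 ⇒ 2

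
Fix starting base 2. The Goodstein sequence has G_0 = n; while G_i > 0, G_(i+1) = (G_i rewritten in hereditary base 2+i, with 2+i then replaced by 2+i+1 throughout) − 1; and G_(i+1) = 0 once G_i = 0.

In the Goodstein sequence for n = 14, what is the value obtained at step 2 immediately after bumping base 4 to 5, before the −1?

G_0=14  [base 2] 2^(2 + 1) + 2^2 + 2  →[2↦3]→  3^(3 + 1) + 3^3 + 3 = 111  −1 ⇒ G_1=110
G_1=110  [base 3] 3^(3 + 1) + 3^3 + 2  →[3↦4]→  4^(4 + 1) + 4^4 + 2 = 1282  −1 ⇒ G_2=1281

18751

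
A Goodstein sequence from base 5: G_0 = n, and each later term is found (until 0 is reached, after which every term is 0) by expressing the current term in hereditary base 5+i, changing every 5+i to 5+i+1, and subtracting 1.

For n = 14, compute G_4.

14 —HB5→ 2·5 + 4 —bump→ 2·6 + 4 = 16 —(−1)→ 15
15 —HB6→ 2·6 + 3 —bump→ 2·7 + 3 = 17 —(−1)→ 16
16 —HB7→ 2·7 + 2 —bump→ 2·8 + 2 = 18 —(−1)→ 17
17 —HB8→ 2·8 + 1 —bump→ 2·9 + 1 = 19 —(−1)→ 18
18 —HB9→ 2·9 —bump→ 2·10 = 20 —(−1)→ 19

18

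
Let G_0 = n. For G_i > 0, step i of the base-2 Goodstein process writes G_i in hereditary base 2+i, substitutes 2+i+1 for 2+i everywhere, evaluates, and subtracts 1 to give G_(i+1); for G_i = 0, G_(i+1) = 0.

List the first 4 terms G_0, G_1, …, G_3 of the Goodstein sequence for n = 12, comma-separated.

12, 107, 1065, 15685

[0] 12 ≡ 2^(2 + 1) + 2^2 (base 2). Lift 3: 108. −1: 107.
[1] 107 ≡ 3^(3 + 1) + 2·3^2 + 2·3 + 2 (base 3). Lift 4: 1066. −1: 1065.
[2] 1065 ≡ 4^(4 + 1) + 2·4^2 + 2·4 + 1 (base 4). Lift 5: 15686. −1: 15685.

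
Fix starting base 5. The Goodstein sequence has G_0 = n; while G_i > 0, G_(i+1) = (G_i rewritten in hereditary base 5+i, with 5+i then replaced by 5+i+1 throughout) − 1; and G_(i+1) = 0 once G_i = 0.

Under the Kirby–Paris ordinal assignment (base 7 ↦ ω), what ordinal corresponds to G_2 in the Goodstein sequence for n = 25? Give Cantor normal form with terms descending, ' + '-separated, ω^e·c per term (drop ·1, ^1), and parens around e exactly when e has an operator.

25 —HB5→ 5^2 —bump→ 6^2 = 36 —(−1)→ 35
35 —HB6→ 5·6 + 5 —bump→ 5·7 + 5 = 40 —(−1)→ 39

ω·5 + 4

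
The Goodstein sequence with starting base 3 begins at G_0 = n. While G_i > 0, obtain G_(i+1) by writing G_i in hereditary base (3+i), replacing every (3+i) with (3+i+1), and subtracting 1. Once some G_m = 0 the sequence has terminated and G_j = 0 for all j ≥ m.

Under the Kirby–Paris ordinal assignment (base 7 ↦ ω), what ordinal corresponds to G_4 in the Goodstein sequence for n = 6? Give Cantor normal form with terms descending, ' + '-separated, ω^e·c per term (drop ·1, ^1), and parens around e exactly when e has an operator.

6 —HB3→ 2·3 —bump→ 2·4 = 8 —(−1)→ 7
7 —HB4→ 4 + 3 —bump→ 5 + 3 = 8 —(−1)→ 7
7 —HB5→ 5 + 2 —bump→ 6 + 2 = 8 —(−1)→ 7
7 —HB6→ 6 + 1 —bump→ 7 + 1 = 8 —(−1)→ 7
7 —HB7→ 7 —bump→ 8 = 8 —(−1)→ 7

ω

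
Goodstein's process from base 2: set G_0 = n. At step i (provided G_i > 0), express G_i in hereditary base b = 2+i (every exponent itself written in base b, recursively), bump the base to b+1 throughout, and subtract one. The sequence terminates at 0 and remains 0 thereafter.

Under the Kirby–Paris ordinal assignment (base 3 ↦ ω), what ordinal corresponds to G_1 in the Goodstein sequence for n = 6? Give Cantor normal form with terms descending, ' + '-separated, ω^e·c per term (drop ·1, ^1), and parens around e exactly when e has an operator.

ω^ω + 2

(0) 6|_2 = 2^2 + 2 ↦ 3^3 + 3|_3 = 30 ⇒ 29
(1) 29|_3 = 3^3 + 2 ↦ 4^4 + 2|_4 = 258 ⇒ 257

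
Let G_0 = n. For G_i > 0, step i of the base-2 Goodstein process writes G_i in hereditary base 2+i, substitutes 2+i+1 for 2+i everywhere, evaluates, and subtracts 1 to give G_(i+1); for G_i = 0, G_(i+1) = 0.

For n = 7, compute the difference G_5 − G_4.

(0) 7|_2 = 2^2 + 2 + 1 ↦ 3^3 + 3 + 1|_3 = 31 ⇒ 30
(1) 30|_3 = 3^3 + 3 ↦ 4^4 + 4|_4 = 260 ⇒ 259
(2) 259|_4 = 4^4 + 3 ↦ 5^5 + 3|_5 = 3128 ⇒ 3127
(3) 3127|_5 = 5^5 + 2 ↦ 6^6 + 2|_6 = 46658 ⇒ 46657
(4) 46657|_6 = 6^6 + 1 ↦ 7^7 + 1|_7 = 823544 ⇒ 823543

776886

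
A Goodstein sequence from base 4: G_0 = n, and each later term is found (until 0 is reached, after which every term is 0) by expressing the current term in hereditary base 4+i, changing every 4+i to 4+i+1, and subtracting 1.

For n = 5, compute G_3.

4

i=0: 5 = 4 + 1 (b=4); 4→5: 5 + 1 = 6; 6−1 = 5
i=1: 5 = 5 (b=5); 5→6: 6 = 6; 6−1 = 5
i=2: 5 = 5 (b=6); 6→7: 5 = 5; 5−1 = 4
i=3: 4 = 4 (b=7); 7→8: 4 = 4; 4−1 = 3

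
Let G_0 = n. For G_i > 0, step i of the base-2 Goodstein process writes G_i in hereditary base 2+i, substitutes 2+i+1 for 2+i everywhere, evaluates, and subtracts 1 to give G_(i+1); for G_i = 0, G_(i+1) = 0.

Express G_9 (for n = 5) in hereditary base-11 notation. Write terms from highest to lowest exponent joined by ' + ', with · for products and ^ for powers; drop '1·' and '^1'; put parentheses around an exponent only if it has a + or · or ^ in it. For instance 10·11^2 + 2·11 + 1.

3·11^3 + 3·11^2 + 2·11 + 4

base 2: 5 = 2^2 + 1; at 3: 3^3 + 1 = 28; next = 27
base 3: 27 = 3^3; at 4: 4^4 = 256; next = 255
base 4: 255 = 3·4^3 + 3·4^2 + 3·4 + 3; at 5: 3·5^3 + 3·5^2 + 3·5 + 3 = 468; next = 467
base 5: 467 = 3·5^3 + 3·5^2 + 3·5 + 2; at 6: 3·6^3 + 3·6^2 + 3·6 + 2 = 776; next = 775
base 6: 775 = 3·6^3 + 3·6^2 + 3·6 + 1; at 7: 3·7^3 + 3·7^2 + 3·7 + 1 = 1198; next = 1197
base 7: 1197 = 3·7^3 + 3·7^2 + 3·7; at 8: 3·8^3 + 3·8^2 + 3·8 = 1752; next = 1751
base 8: 1751 = 3·8^3 + 3·8^2 + 2·8 + 7; at 9: 3·9^3 + 3·9^2 + 2·9 + 7 = 2455; next = 2454
base 9: 2454 = 3·9^3 + 3·9^2 + 2·9 + 6; at 10: 3·10^3 + 3·10^2 + 2·10 + 6 = 3326; next = 3325
base 10: 3325 = 3·10^3 + 3·10^2 + 2·10 + 5; at 11: 3·11^3 + 3·11^2 + 2·11 + 5 = 4383; next = 4382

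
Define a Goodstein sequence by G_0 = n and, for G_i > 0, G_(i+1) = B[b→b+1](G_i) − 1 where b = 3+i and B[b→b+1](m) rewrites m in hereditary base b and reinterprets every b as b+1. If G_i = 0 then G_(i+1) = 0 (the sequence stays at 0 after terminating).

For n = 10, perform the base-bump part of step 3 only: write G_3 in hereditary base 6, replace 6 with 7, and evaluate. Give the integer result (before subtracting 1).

31

G_0 = 10. HB_3(10) = 3^2 + 1. Bump = 17. G_1 = 16.
G_1 = 16. HB_4(16) = 4^2. Bump = 25. G_2 = 24.
G_2 = 24. HB_5(24) = 4·5 + 4. Bump = 28. G_3 = 27.
G_3 = 27. HB_6(27) = 4·6 + 3. Bump = 31. G_4 = 30.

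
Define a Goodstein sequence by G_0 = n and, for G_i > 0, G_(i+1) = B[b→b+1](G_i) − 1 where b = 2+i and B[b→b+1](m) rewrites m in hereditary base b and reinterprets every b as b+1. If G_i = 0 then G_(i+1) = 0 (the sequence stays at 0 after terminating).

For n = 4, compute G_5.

109

4 —HB2→ 2^2 —bump→ 3^3 = 27 —(−1)→ 26
26 —HB3→ 2·3^2 + 2·3 + 2 —bump→ 2·4^2 + 2·4 + 2 = 42 —(−1)→ 41
41 —HB4→ 2·4^2 + 2·4 + 1 —bump→ 2·5^2 + 2·5 + 1 = 61 —(−1)→ 60
60 —HB5→ 2·5^2 + 2·5 —bump→ 2·6^2 + 2·6 = 84 —(−1)→ 83
83 —HB6→ 2·6^2 + 6 + 5 —bump→ 2·7^2 + 7 + 5 = 110 —(−1)→ 109
109 —HB7→ 2·7^2 + 7 + 4 —bump→ 2·8^2 + 8 + 4 = 140 —(−1)→ 139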